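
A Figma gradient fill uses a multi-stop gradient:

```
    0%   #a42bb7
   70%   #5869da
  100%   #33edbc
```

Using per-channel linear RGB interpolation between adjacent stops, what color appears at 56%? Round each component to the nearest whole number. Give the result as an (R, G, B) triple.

(103, 93, 211)

56% lies between the 0% and 70% stops, so the local fraction is t = (56 − 0)/(70 − 0) = 56/70 ≈ 0.8.
#a42bb7 → (164, 43, 183); #5869da → (88, 105, 218).
R = 164 + 0.8 × (88 − 164) = 103.2 → 103
G = 43 + 0.8 × (105 − 43) = 92.6 → 93
B = 183 + 0.8 × (218 − 183) = 211 → 211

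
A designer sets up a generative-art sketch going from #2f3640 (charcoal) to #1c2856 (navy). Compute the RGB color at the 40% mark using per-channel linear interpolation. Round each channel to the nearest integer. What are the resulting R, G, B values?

#2f3640 → (47, 54, 64); #1c2856 → (28, 40, 86).
40% corresponds to t = 0.4.
R = 47 + 0.4 × (28 − 47) = 47 + 0.4 × -19 = 39.4 → 39
G = 54 + 0.4 × (40 − 54) = 54 + 0.4 × -14 = 48.4 → 48
B = 64 + 0.4 × (86 − 64) = 64 + 0.4 × 22 = 72.8 → 73

(39, 48, 73)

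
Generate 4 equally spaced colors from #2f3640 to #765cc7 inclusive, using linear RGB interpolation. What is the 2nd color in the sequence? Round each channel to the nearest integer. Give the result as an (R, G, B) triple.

With 4 swatches and endpoints inclusive, swatch 2 sits at t = (2 − 1)/(4 − 1) = 1/3 ≈ 0.3333.
#2f3640 → (47, 54, 64); #765cc7 → (118, 92, 199).
R = 47 + 0.3333 × (118 − 47) = 70.664 → 71
G = 54 + 0.3333 × (92 − 54) = 66.665 → 67
B = 64 + 0.3333 × (199 − 64) = 108.995 → 109

(71, 67, 109)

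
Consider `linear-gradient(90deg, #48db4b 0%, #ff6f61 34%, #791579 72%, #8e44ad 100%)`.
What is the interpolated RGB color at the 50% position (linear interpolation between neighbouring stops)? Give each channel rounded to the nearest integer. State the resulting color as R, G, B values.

(199, 73, 107)

50% lies between the 34% and 72% stops, so the local fraction is t = (50 − 34)/(72 − 34) = 16/38 ≈ 0.4211.
#ff6f61 → (255, 111, 97); #791579 → (121, 21, 121).
R = 255 + 0.4211 × (121 − 255) = 198.573 → 199
G = 111 + 0.4211 × (21 − 111) = 73.101 → 73
B = 97 + 0.4211 × (121 − 97) = 107.106 → 107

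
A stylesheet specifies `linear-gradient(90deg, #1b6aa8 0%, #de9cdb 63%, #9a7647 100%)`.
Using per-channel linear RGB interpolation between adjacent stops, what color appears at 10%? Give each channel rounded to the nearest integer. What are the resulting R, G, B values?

(58, 114, 176)

10% lies between the 0% and 63% stops, so the local fraction is t = (10 − 0)/(63 − 0) = 10/63 ≈ 0.1587.
#1b6aa8 → (27, 106, 168); #de9cdb → (222, 156, 219).
R = 27 + 0.1587 × (222 − 27) = 57.947 → 58
G = 106 + 0.1587 × (156 − 106) = 113.935 → 114
B = 168 + 0.1587 × (219 − 168) = 176.094 → 176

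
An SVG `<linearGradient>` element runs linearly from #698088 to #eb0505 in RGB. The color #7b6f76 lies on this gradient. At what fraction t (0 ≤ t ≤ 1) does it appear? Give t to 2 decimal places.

Invert the lerp on the B channel (largest span, 131): t = (118 − 136) / (5 − 136) = -18/-131 = 0.1374.
Check on R: (123 − 105)/(235 − 105) = 0.1385 ✓

0.14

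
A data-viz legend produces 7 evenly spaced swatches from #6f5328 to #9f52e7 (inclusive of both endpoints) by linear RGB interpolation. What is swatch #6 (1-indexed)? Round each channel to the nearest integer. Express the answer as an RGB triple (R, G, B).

With 7 swatches and endpoints inclusive, swatch 6 sits at t = (6 − 1)/(7 − 1) = 5/6 ≈ 0.8333.
#6f5328 → (111, 83, 40); #9f52e7 → (159, 82, 231).
R = 111 + 0.8333 × (159 − 111) = 150.998 → 151
G = 83 + 0.8333 × (82 − 83) = 82.167 → 82
B = 40 + 0.8333 × (231 − 40) = 199.16 → 199

(151, 82, 199)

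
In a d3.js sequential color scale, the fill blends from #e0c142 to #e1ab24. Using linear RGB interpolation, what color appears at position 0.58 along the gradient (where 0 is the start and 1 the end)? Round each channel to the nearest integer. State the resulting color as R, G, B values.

(225, 180, 49)

#e0c142 → (224, 193, 66); #e1ab24 → (225, 171, 36).
R = 224 + 0.58 × (225 − 224) = 224 + 0.58 × 1 = 224.58 → 225
G = 193 + 0.58 × (171 − 193) = 193 + 0.58 × -22 = 180.24 → 180
B = 66 + 0.58 × (36 − 66) = 66 + 0.58 × -30 = 48.6 → 49
So the blended color is (225, 180, 49), about #e1b431.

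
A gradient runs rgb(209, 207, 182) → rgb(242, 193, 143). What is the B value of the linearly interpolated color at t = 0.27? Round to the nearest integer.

B = 182 + 0.27 × (143 − 182) = 171.47 → 171

171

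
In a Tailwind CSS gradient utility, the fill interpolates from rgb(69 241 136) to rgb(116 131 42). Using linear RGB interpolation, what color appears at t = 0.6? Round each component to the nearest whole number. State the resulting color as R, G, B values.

(97, 175, 80)

R = 69 + 0.6 × (116 − 69) = 69 + 0.6 × 47 = 97.2 → 97
G = 241 + 0.6 × (131 − 241) = 241 + 0.6 × -110 = 175 → 175
B = 136 + 0.6 × (42 − 136) = 136 + 0.6 × -94 = 79.6 → 80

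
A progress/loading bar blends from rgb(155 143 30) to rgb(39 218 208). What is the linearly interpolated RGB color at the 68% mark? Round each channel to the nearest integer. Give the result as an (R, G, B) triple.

68% corresponds to t = 0.68.
R = 155 + 0.68 × (39 − 155) = 155 + 0.68 × -116 = 76.12 → 76
G = 143 + 0.68 × (218 − 143) = 143 + 0.68 × 75 = 194 → 194
B = 30 + 0.68 × (208 − 30) = 30 + 0.68 × 178 = 151.04 → 151

(76, 194, 151)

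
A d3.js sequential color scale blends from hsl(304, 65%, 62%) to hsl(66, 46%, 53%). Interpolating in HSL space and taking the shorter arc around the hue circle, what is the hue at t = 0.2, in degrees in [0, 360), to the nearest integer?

Hue: 66 − 304 = -238°, but |-238| > 180 so the shorter arc goes the other way: Δh = -238 + 360 = 122°.
H = 304 + 0.2 × (122) = 328.4 → 328°

328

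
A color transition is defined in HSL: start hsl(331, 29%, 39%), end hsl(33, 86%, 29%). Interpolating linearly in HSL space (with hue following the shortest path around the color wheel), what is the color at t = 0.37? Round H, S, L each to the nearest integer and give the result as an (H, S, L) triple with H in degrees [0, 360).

(354, 50, 35)

Hue: 33 − 331 = -298°, but |-298| > 180 so the shorter arc goes the other way: Δh = -298 + 360 = 62°.
H = 331 + 0.37 × (62) = 353.94 → 354°
S = 29 + 0.37 × (86 − 29) = 50.09 → 50%
L = 39 + 0.37 × (29 − 39) = 35.3 → 35%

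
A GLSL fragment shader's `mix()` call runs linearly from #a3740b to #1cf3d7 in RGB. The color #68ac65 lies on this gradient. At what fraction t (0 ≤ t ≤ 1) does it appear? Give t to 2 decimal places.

Invert the lerp on the B channel (largest span, 204): t = (101 − 11) / (215 − 11) = 90/204 = 0.44118.
Check on R: (104 − 163)/(28 − 163) = 0.437 ✓

0.44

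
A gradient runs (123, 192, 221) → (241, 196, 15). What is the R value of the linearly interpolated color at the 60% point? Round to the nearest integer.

R = 123 + 0.6 × (241 − 123) = 193.8 → 194

194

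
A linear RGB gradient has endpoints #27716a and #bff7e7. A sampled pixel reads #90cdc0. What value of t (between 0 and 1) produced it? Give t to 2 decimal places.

Invert the lerp on the R channel (largest span, 152): t = (144 − 39) / (191 − 39) = 105/152 = 0.69079.
Check on G: (205 − 113)/(247 − 113) = 0.6866 ✓

0.69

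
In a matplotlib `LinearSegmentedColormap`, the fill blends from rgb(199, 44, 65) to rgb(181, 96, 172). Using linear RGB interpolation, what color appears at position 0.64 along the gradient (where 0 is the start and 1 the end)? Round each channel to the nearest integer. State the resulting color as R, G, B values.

R = 199 + 0.64 × (181 − 199) = 199 + 0.64 × -18 = 187.48 → 187
G = 44 + 0.64 × (96 − 44) = 44 + 0.64 × 52 = 77.28 → 77
B = 65 + 0.64 × (172 − 65) = 65 + 0.64 × 107 = 133.48 → 133

(187, 77, 133)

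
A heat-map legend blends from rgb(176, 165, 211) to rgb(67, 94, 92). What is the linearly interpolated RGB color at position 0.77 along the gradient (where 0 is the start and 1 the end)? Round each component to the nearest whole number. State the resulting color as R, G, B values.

R = 176 + 0.77 × (67 − 176) = 176 + 0.77 × -109 = 92.07 → 92
G = 165 + 0.77 × (94 − 165) = 165 + 0.77 × -71 = 110.33 → 110
B = 211 + 0.77 × (92 − 211) = 211 + 0.77 × -119 = 119.37 → 119
So the blended color is (92, 110, 119), about #5c6e77.

(92, 110, 119)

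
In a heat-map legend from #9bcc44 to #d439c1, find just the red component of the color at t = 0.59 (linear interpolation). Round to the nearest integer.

R₁ = 155 (from #9bcc44), R₂ = 212 (from #d439c1).
R = 155 + 0.59 × (212 − 155) = 188.63 → 189

189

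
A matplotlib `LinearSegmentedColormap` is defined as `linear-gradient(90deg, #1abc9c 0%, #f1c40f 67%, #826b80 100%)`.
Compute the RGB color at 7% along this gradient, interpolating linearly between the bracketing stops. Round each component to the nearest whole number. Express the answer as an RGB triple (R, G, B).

(48, 189, 141)

7% lies between the 0% and 67% stops, so the local fraction is t = (7 − 0)/(67 − 0) = 7/67 ≈ 0.1045.
#1abc9c → (26, 188, 156); #f1c40f → (241, 196, 15).
R = 26 + 0.1045 × (241 − 26) = 48.468 → 48
G = 188 + 0.1045 × (196 − 188) = 188.836 → 189
B = 156 + 0.1045 × (15 − 156) = 141.266 → 141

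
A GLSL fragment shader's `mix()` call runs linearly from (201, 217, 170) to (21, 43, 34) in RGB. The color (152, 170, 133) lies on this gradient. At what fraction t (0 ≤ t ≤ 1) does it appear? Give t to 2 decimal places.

Invert the lerp on the R channel (largest span, 180): t = (152 − 201) / (21 − 201) = -49/-180 = 0.27222.
Check on G: (170 − 217)/(43 − 217) = 0.2701 ✓

0.27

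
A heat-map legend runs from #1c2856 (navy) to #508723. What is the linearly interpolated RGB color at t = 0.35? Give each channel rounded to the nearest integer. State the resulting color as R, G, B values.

#1c2856 → (28, 40, 86); #508723 → (80, 135, 35).
R = 28 + 0.35 × (80 − 28) = 28 + 0.35 × 52 = 46.2 → 46
G = 40 + 0.35 × (135 − 40) = 40 + 0.35 × 95 = 73.25 → 73
B = 86 + 0.35 × (35 − 86) = 86 + 0.35 × -51 = 68.15 → 68

(46, 73, 68)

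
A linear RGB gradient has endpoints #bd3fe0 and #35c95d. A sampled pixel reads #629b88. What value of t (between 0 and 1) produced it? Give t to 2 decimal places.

Invert the lerp on the G channel (largest span, 138): t = (155 − 63) / (201 − 63) = 92/138 = 0.66667.
Check on R: (98 − 189)/(53 − 189) = 0.6691 ✓

0.67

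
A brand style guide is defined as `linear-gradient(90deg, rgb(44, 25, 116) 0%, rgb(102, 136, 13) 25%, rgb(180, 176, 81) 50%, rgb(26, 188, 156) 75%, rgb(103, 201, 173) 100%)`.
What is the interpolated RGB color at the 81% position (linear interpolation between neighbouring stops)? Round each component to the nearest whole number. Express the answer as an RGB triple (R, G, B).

(44, 191, 160)

81% lies between the 75% and 100% stops, so the local fraction is t = (81 − 75)/(100 − 75) = 6/25 ≈ 0.24.
R = 26 + 0.24 × (103 − 26) = 44.48 → 44
G = 188 + 0.24 × (201 − 188) = 191.12 → 191
B = 156 + 0.24 × (173 − 156) = 160.08 → 160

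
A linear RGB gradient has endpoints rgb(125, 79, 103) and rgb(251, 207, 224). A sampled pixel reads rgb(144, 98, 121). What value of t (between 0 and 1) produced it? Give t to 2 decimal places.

Invert the lerp on the G channel (largest span, 128): t = (98 − 79) / (207 − 79) = 19/128 = 0.14844.
Check on R: (144 − 125)/(251 − 125) = 0.1508 ✓

0.15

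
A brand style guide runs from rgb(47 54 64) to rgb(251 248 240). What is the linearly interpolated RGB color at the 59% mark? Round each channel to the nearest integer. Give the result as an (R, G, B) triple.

(167, 168, 168)

59% corresponds to t = 0.59.
R = 47 + 0.59 × (251 − 47) = 47 + 0.59 × 204 = 167.36 → 167
G = 54 + 0.59 × (248 − 54) = 54 + 0.59 × 194 = 168.46 → 168
B = 64 + 0.59 × (240 − 64) = 64 + 0.59 × 176 = 167.84 → 168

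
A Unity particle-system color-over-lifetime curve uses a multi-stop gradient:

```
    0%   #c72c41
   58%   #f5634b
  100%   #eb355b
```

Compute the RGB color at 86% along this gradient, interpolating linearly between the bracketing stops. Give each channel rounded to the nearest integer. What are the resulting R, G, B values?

(238, 68, 86)

86% lies between the 58% and 100% stops, so the local fraction is t = (86 − 58)/(100 − 58) = 28/42 ≈ 0.6667.
#f5634b → (245, 99, 75); #eb355b → (235, 53, 91).
R = 245 + 0.6667 × (235 − 245) = 238.333 → 238
G = 99 + 0.6667 × (53 − 99) = 68.332 → 68
B = 75 + 0.6667 × (91 − 75) = 85.667 → 86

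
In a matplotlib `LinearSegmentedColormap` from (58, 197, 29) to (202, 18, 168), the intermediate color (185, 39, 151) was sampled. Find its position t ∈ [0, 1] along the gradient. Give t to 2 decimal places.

0.88

Invert the lerp on the G channel (largest span, 179): t = (39 − 197) / (18 − 197) = -158/-179 = 0.88268.
Check on R: (185 − 58)/(202 − 58) = 0.8819 ✓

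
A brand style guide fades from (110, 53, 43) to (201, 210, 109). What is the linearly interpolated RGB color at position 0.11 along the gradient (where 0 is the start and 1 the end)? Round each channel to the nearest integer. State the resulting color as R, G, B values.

(120, 70, 50)

R = 110 + 0.11 × (201 − 110) = 110 + 0.11 × 91 = 120.01 → 120
G = 53 + 0.11 × (210 − 53) = 53 + 0.11 × 157 = 70.27 → 70
B = 43 + 0.11 × (109 − 43) = 43 + 0.11 × 66 = 50.26 → 50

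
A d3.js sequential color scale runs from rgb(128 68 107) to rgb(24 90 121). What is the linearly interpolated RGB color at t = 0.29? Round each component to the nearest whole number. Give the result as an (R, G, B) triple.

R = 128 + 0.29 × (24 − 128) = 128 + 0.29 × -104 = 97.84 → 98
G = 68 + 0.29 × (90 − 68) = 68 + 0.29 × 22 = 74.38 → 74
B = 107 + 0.29 × (121 − 107) = 107 + 0.29 × 14 = 111.06 → 111
So the blended color is (98, 74, 111), about #624a6f.

(98, 74, 111)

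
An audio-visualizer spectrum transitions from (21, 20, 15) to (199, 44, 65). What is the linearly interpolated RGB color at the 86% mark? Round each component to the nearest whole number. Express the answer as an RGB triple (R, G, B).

(174, 41, 58)

86% corresponds to t = 0.86.
R = 21 + 0.86 × (199 − 21) = 21 + 0.86 × 178 = 174.08 → 174
G = 20 + 0.86 × (44 − 20) = 20 + 0.86 × 24 = 40.64 → 41
B = 15 + 0.86 × (65 − 15) = 15 + 0.86 × 50 = 58 → 58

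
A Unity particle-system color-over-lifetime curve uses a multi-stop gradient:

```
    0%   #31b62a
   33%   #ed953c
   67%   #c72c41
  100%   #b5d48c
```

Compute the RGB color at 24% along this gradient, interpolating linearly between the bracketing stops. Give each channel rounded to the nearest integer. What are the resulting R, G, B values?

(186, 158, 55)

24% lies between the 0% and 33% stops, so the local fraction is t = (24 − 0)/(33 − 0) = 24/33 ≈ 0.7273.
#31b62a → (49, 182, 42); #ed953c → (237, 149, 60).
R = 49 + 0.7273 × (237 − 49) = 185.732 → 186
G = 182 + 0.7273 × (149 − 182) = 157.999 → 158
B = 42 + 0.7273 × (60 − 42) = 55.091 → 55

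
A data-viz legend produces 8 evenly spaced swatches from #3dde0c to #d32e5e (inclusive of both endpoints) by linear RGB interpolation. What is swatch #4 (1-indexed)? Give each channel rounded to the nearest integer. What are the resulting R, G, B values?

(125, 147, 47)

With 8 swatches and endpoints inclusive, swatch 4 sits at t = (4 − 1)/(8 − 1) = 3/7 ≈ 0.4286.
#3dde0c → (61, 222, 12); #d32e5e → (211, 46, 94).
R = 61 + 0.4286 × (211 − 61) = 125.29 → 125
G = 222 + 0.4286 × (46 − 222) = 146.566 → 147
B = 12 + 0.4286 × (94 − 12) = 47.145 → 47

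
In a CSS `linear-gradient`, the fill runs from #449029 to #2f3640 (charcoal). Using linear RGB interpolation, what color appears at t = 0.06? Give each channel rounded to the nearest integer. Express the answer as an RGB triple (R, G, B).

#449029 → (68, 144, 41); #2f3640 → (47, 54, 64).
R = 68 + 0.06 × (47 − 68) = 68 + 0.06 × -21 = 66.74 → 67
G = 144 + 0.06 × (54 − 144) = 144 + 0.06 × -90 = 138.6 → 139
B = 41 + 0.06 × (64 − 41) = 41 + 0.06 × 23 = 42.38 → 42

(67, 139, 42)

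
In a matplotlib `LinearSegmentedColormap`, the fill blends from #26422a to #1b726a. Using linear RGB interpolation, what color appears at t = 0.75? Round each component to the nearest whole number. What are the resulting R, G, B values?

(30, 102, 90)

#26422a → (38, 66, 42); #1b726a → (27, 114, 106).
R = 38 + 0.75 × (27 − 38) = 38 + 0.75 × -11 = 29.75 → 30
G = 66 + 0.75 × (114 − 66) = 66 + 0.75 × 48 = 102 → 102
B = 42 + 0.75 × (106 − 42) = 42 + 0.75 × 64 = 90 → 90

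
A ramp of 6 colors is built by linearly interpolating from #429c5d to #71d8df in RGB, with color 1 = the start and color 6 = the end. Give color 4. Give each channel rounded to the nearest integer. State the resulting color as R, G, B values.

(94, 192, 171)

With 6 swatches and endpoints inclusive, swatch 4 sits at t = (4 − 1)/(6 − 1) = 3/5 ≈ 0.6.
#429c5d → (66, 156, 93); #71d8df → (113, 216, 223).
R = 66 + 0.6 × (113 − 66) = 94.2 → 94
G = 156 + 0.6 × (216 − 156) = 192 → 192
B = 93 + 0.6 × (223 − 93) = 171 → 171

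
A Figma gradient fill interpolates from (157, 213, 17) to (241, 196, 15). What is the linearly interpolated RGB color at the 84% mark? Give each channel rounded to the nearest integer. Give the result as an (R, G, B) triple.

(228, 199, 15)

84% corresponds to t = 0.84.
R = 157 + 0.84 × (241 − 157) = 157 + 0.84 × 84 = 227.56 → 228
G = 213 + 0.84 × (196 − 213) = 213 + 0.84 × -17 = 198.72 → 199
B = 17 + 0.84 × (15 − 17) = 17 + 0.84 × -2 = 15.32 → 15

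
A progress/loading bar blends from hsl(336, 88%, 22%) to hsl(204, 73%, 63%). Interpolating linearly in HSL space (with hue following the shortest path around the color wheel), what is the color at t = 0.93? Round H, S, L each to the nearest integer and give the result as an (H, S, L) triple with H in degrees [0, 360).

(213, 74, 60)

Hue arc: Δh = 204 − 336 = -132° (|Δh| ≤ 180, already the shorter path).
H = 336 + 0.93 × (-132) = 213.24 → 213°
S = 88 + 0.93 × (73 − 88) = 74.05 → 74%
L = 22 + 0.93 × (63 − 22) = 60.13 → 60%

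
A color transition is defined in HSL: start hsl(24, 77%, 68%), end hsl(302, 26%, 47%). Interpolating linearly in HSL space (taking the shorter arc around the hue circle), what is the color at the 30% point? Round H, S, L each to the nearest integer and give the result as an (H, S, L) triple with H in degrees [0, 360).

(359, 62, 62)

Hue: 302 − 24 = 278°, but |278| > 180 so the shorter arc goes the other way: Δh = 278 − 360 = -82°.
H = 24 + 0.3 × (-82) = -0.6 → -1 → -1 mod 360 = 359°
S = 77 + 0.3 × (26 − 77) = 61.7 → 62%
L = 68 + 0.3 × (47 − 68) = 61.7 → 62%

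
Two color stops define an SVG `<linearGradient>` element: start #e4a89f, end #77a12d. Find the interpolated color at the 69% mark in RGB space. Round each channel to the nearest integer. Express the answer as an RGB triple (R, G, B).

#e4a89f → (228, 168, 159); #77a12d → (119, 161, 45).
69% corresponds to t = 0.69.
R = 228 + 0.69 × (119 − 228) = 228 + 0.69 × -109 = 152.79 → 153
G = 168 + 0.69 × (161 − 168) = 168 + 0.69 × -7 = 163.17 → 163
B = 159 + 0.69 × (45 − 159) = 159 + 0.69 × -114 = 80.34 → 80

(153, 163, 80)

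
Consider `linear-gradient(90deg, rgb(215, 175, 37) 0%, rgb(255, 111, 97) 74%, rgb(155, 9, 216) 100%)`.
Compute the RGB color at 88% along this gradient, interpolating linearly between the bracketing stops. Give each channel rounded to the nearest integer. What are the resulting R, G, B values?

88% lies between the 74% and 100% stops, so the local fraction is t = (88 − 74)/(100 − 74) = 14/26 ≈ 0.5385.
R = 255 + 0.5385 × (155 − 255) = 201.15 → 201
G = 111 + 0.5385 × (9 − 111) = 56.073 → 56
B = 97 + 0.5385 × (216 − 97) = 161.082 → 161

(201, 56, 161)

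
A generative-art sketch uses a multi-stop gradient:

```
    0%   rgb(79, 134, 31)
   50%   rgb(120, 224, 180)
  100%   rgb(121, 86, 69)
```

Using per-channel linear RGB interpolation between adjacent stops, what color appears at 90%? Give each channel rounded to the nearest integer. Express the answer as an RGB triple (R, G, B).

(121, 114, 91)

90% lies between the 50% and 100% stops, so the local fraction is t = (90 − 50)/(100 − 50) = 40/50 ≈ 0.8.
R = 120 + 0.8 × (121 − 120) = 120.8 → 121
G = 224 + 0.8 × (86 − 224) = 113.6 → 114
B = 180 + 0.8 × (69 − 180) = 91.2 → 91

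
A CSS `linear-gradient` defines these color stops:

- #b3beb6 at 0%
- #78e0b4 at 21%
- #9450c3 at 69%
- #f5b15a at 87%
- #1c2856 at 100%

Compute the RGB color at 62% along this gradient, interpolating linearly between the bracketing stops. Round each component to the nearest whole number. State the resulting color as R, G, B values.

62% lies between the 21% and 69% stops, so the local fraction is t = (62 − 21)/(69 − 21) = 41/48 ≈ 0.8542.
#78e0b4 → (120, 224, 180); #9450c3 → (148, 80, 195).
R = 120 + 0.8542 × (148 − 120) = 143.918 → 144
G = 224 + 0.8542 × (80 − 224) = 100.995 → 101
B = 180 + 0.8542 × (195 − 180) = 192.813 → 193

(144, 101, 193)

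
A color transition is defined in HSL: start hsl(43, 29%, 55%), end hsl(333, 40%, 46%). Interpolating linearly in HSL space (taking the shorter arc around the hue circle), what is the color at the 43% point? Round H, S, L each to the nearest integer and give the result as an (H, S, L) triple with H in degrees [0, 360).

Hue: 333 − 43 = 290°, but |290| > 180 so the shorter arc goes the other way: Δh = 290 − 360 = -70°.
H = 43 + 0.43 × (-70) = 12.9 → 13°
S = 29 + 0.43 × (40 − 29) = 33.73 → 34%
L = 55 + 0.43 × (46 − 55) = 51.13 → 51%

(13, 34, 51)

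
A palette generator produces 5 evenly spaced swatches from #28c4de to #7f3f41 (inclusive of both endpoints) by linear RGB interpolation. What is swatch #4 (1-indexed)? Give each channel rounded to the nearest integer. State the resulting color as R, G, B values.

(105, 96, 104)

With 5 swatches and endpoints inclusive, swatch 4 sits at t = (4 − 1)/(5 − 1) = 3/4 ≈ 0.75.
#28c4de → (40, 196, 222); #7f3f41 → (127, 63, 65).
R = 40 + 0.75 × (127 − 40) = 105.25 → 105
G = 196 + 0.75 × (63 − 196) = 96.25 → 96
B = 222 + 0.75 × (65 − 222) = 104.25 → 104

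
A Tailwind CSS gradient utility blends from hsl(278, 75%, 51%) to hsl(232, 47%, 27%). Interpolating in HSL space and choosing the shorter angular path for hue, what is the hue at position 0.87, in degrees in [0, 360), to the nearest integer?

Hue arc: Δh = 232 − 278 = -46° (|Δh| ≤ 180, already the shorter path).
H = 278 + 0.87 × (-46) = 237.98 → 238°

238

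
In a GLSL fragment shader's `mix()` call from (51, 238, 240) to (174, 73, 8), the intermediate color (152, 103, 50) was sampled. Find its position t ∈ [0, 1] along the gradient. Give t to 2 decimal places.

Invert the lerp on the B channel (largest span, 232): t = (50 − 240) / (8 − 240) = -190/-232 = 0.81897.
Check on R: (152 − 51)/(174 − 51) = 0.8211 ✓

0.82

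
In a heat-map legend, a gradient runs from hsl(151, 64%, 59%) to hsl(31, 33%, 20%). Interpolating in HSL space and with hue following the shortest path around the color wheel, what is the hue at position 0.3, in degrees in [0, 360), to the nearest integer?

115

Hue arc: Δh = 31 − 151 = -120° (|Δh| ≤ 180, already the shorter path).
H = 151 + 0.3 × (-120) = 115 → 115°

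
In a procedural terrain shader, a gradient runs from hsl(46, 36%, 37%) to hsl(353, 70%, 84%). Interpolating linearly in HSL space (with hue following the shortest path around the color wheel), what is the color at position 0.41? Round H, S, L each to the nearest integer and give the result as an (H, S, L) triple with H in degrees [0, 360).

Hue: 353 − 46 = 307°, but |307| > 180 so the shorter arc goes the other way: Δh = 307 − 360 = -53°.
H = 46 + 0.41 × (-53) = 24.27 → 24°
S = 36 + 0.41 × (70 − 36) = 49.94 → 50%
L = 37 + 0.41 × (84 − 37) = 56.27 → 56%

(24, 50, 56)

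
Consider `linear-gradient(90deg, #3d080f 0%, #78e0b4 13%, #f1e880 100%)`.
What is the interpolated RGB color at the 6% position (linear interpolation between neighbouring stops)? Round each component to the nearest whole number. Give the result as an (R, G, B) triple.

(88, 108, 91)

6% lies between the 0% and 13% stops, so the local fraction is t = (6 − 0)/(13 − 0) = 6/13 ≈ 0.4615.
#3d080f → (61, 8, 15); #78e0b4 → (120, 224, 180).
R = 61 + 0.4615 × (120 − 61) = 88.228 → 88
G = 8 + 0.4615 × (224 − 8) = 107.684 → 108
B = 15 + 0.4615 × (180 − 15) = 91.148 → 91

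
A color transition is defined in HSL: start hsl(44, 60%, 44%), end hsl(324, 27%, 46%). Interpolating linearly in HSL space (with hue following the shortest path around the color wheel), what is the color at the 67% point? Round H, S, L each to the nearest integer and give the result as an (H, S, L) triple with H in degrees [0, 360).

(350, 38, 45)

Hue: 324 − 44 = 280°, but |280| > 180 so the shorter arc goes the other way: Δh = 280 − 360 = -80°.
H = 44 + 0.67 × (-80) = -9.6 → -10 → -10 mod 360 = 350°
S = 60 + 0.67 × (27 − 60) = 37.89 → 38%
L = 44 + 0.67 × (46 − 44) = 45.34 → 45%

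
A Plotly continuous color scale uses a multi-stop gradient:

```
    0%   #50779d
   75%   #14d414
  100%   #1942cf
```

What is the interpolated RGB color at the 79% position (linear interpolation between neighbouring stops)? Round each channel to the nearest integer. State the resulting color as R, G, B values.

79% lies between the 75% and 100% stops, so the local fraction is t = (79 − 75)/(100 − 75) = 4/25 ≈ 0.16.
#14d414 → (20, 212, 20); #1942cf → (25, 66, 207).
R = 20 + 0.16 × (25 − 20) = 20.8 → 21
G = 212 + 0.16 × (66 − 212) = 188.64 → 189
B = 20 + 0.16 × (207 − 20) = 49.92 → 50

(21, 189, 50)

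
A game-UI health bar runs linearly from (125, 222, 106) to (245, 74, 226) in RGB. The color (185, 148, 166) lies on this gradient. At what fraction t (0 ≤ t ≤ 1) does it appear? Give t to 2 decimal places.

Invert the lerp on the G channel (largest span, 148): t = (148 − 222) / (74 − 222) = -74/-148 = 0.5.
Check on R: (185 − 125)/(245 − 125) = 0.5 ✓

0.50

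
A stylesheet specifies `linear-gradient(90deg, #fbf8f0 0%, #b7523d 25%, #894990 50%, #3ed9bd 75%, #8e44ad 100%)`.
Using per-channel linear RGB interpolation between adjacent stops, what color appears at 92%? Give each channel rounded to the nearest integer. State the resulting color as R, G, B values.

92% lies between the 75% and 100% stops, so the local fraction is t = (92 − 75)/(100 − 75) = 17/25 ≈ 0.68.
#3ed9bd → (62, 217, 189); #8e44ad → (142, 68, 173).
R = 62 + 0.68 × (142 − 62) = 116.4 → 116
G = 217 + 0.68 × (68 − 217) = 115.68 → 116
B = 189 + 0.68 × (173 − 189) = 178.12 → 178

(116, 116, 178)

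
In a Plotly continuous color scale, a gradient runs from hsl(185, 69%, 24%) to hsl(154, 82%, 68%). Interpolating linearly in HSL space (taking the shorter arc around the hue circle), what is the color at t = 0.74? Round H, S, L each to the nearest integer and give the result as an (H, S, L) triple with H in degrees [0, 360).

(162, 79, 57)

Hue arc: Δh = 154 − 185 = -31° (|Δh| ≤ 180, already the shorter path).
H = 185 + 0.74 × (-31) = 162.06 → 162°
S = 69 + 0.74 × (82 − 69) = 78.62 → 79%
L = 24 + 0.74 × (68 − 24) = 56.56 → 57%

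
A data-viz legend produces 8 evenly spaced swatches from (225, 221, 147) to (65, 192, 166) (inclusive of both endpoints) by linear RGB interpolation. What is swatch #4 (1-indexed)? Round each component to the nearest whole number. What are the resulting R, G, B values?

With 8 swatches and endpoints inclusive, swatch 4 sits at t = (4 − 1)/(8 − 1) = 3/7 ≈ 0.4286.
R = 225 + 0.4286 × (65 − 225) = 156.424 → 156
G = 221 + 0.4286 × (192 − 221) = 208.571 → 209
B = 147 + 0.4286 × (166 − 147) = 155.143 → 155

(156, 209, 155)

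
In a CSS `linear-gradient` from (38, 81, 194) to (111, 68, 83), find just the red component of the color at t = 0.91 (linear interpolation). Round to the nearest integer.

R = 38 + 0.91 × (111 − 38) = 104.43 → 104

104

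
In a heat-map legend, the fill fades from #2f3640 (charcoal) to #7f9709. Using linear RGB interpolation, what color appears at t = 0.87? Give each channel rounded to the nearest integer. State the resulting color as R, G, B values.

(117, 138, 16)

#2f3640 → (47, 54, 64); #7f9709 → (127, 151, 9).
R = 47 + 0.87 × (127 − 47) = 47 + 0.87 × 80 = 116.6 → 117
G = 54 + 0.87 × (151 − 54) = 54 + 0.87 × 97 = 138.39 → 138
B = 64 + 0.87 × (9 − 64) = 64 + 0.87 × -55 = 16.15 → 16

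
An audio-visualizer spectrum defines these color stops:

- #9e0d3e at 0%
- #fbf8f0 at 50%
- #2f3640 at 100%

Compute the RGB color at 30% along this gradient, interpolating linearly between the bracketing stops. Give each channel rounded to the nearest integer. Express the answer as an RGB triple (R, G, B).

30% lies between the 0% and 50% stops, so the local fraction is t = (30 − 0)/(50 − 0) = 30/50 ≈ 0.6.
#9e0d3e → (158, 13, 62); #fbf8f0 → (251, 248, 240).
R = 158 + 0.6 × (251 − 158) = 213.8 → 214
G = 13 + 0.6 × (248 − 13) = 154 → 154
B = 62 + 0.6 × (240 − 62) = 168.8 → 169

(214, 154, 169)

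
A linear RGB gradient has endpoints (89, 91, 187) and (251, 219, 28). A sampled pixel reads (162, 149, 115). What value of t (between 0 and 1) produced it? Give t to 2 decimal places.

Invert the lerp on the R channel (largest span, 162): t = (162 − 89) / (251 − 89) = 73/162 = 0.45062.
Check on G: (149 − 91)/(219 − 91) = 0.4531 ✓

0.45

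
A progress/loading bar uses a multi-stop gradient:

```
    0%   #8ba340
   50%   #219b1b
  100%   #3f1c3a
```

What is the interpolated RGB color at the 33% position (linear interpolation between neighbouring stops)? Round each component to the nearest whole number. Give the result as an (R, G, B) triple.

33% lies between the 0% and 50% stops, so the local fraction is t = (33 − 0)/(50 − 0) = 33/50 ≈ 0.66.
#8ba340 → (139, 163, 64); #219b1b → (33, 155, 27).
R = 139 + 0.66 × (33 − 139) = 69.04 → 69
G = 163 + 0.66 × (155 − 163) = 157.72 → 158
B = 64 + 0.66 × (27 − 64) = 39.58 → 40

(69, 158, 40)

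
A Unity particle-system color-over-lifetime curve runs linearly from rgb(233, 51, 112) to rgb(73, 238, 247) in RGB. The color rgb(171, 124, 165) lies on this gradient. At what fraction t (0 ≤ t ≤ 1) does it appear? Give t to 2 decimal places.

Invert the lerp on the G channel (largest span, 187): t = (124 − 51) / (238 − 51) = 73/187 = 0.39037.
Check on R: (171 − 233)/(73 − 233) = 0.3875 ✓

0.39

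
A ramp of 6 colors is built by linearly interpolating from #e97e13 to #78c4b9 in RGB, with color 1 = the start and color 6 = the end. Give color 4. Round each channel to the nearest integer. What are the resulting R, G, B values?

With 6 swatches and endpoints inclusive, swatch 4 sits at t = (4 − 1)/(6 − 1) = 3/5 ≈ 0.6.
#e97e13 → (233, 126, 19); #78c4b9 → (120, 196, 185).
R = 233 + 0.6 × (120 − 233) = 165.2 → 165
G = 126 + 0.6 × (196 − 126) = 168 → 168
B = 19 + 0.6 × (185 − 19) = 118.6 → 119

(165, 168, 119)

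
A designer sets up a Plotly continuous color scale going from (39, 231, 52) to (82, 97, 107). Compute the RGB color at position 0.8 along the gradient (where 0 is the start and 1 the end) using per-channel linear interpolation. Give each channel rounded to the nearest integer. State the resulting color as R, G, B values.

(73, 124, 96)

R = 39 + 0.8 × (82 − 39) = 39 + 0.8 × 43 = 73.4 → 73
G = 231 + 0.8 × (97 − 231) = 231 + 0.8 × -134 = 123.8 → 124
B = 52 + 0.8 × (107 − 52) = 52 + 0.8 × 55 = 96 → 96
So the blended color is (73, 124, 96), about #497c60.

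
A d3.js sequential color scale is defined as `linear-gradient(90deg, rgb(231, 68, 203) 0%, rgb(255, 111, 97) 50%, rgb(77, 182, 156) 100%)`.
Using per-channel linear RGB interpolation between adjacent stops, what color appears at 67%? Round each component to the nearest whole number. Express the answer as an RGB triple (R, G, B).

(194, 135, 117)

67% lies between the 50% and 100% stops, so the local fraction is t = (67 − 50)/(100 − 50) = 17/50 ≈ 0.34.
R = 255 + 0.34 × (77 − 255) = 194.48 → 194
G = 111 + 0.34 × (182 − 111) = 135.14 → 135
B = 97 + 0.34 × (156 − 97) = 117.06 → 117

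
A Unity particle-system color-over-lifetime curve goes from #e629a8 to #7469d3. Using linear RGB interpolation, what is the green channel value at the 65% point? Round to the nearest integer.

G₁ = 41 (from #e629a8), G₂ = 105 (from #7469d3).
G = 41 + 0.65 × (105 − 41) = 82.6 → 83

83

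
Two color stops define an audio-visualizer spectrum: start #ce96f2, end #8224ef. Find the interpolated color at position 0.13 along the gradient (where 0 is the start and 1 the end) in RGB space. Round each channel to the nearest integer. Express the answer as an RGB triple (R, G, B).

#ce96f2 → (206, 150, 242); #8224ef → (130, 36, 239).
R = 206 + 0.13 × (130 − 206) = 206 + 0.13 × -76 = 196.12 → 196
G = 150 + 0.13 × (36 − 150) = 150 + 0.13 × -114 = 135.18 → 135
B = 242 + 0.13 × (239 − 242) = 242 + 0.13 × -3 = 241.61 → 242

(196, 135, 242)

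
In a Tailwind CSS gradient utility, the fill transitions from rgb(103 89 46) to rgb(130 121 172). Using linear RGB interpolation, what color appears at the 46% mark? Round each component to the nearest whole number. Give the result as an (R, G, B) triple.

46% corresponds to t = 0.46.
R = 103 + 0.46 × (130 − 103) = 103 + 0.46 × 27 = 115.42 → 115
G = 89 + 0.46 × (121 − 89) = 89 + 0.46 × 32 = 103.72 → 104
B = 46 + 0.46 × (172 − 46) = 46 + 0.46 × 126 = 103.96 → 104

(115, 104, 104)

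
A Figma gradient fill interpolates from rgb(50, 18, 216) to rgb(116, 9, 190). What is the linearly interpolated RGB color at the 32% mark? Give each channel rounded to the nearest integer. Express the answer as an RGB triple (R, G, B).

(71, 15, 208)

32% corresponds to t = 0.32.
R = 50 + 0.32 × (116 − 50) = 50 + 0.32 × 66 = 71.12 → 71
G = 18 + 0.32 × (9 − 18) = 18 + 0.32 × -9 = 15.12 → 15
B = 216 + 0.32 × (190 − 216) = 216 + 0.32 × -26 = 207.68 → 208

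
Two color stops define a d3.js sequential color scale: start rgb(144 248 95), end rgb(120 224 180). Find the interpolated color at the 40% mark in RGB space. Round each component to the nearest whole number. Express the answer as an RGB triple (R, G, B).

(134, 238, 129)

40% corresponds to t = 0.4.
R = 144 + 0.4 × (120 − 144) = 144 + 0.4 × -24 = 134.4 → 134
G = 248 + 0.4 × (224 − 248) = 248 + 0.4 × -24 = 238.4 → 238
B = 95 + 0.4 × (180 − 95) = 95 + 0.4 × 85 = 129 → 129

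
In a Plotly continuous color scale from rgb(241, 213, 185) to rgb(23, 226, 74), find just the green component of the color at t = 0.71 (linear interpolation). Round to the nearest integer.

G = 213 + 0.71 × (226 − 213) = 222.23 → 222

222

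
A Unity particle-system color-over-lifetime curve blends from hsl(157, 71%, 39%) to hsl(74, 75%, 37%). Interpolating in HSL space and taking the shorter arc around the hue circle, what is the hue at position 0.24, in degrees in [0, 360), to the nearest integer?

137

Hue arc: Δh = 74 − 157 = -83° (|Δh| ≤ 180, already the shorter path).
H = 157 + 0.24 × (-83) = 137.08 → 137°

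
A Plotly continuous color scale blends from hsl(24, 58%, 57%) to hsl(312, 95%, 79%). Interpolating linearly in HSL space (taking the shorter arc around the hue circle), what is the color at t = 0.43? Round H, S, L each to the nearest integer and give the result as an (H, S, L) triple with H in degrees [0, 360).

(353, 74, 66)

Hue: 312 − 24 = 288°, but |288| > 180 so the shorter arc goes the other way: Δh = 288 − 360 = -72°.
H = 24 + 0.43 × (-72) = -6.96 → -7 → -7 mod 360 = 353°
S = 58 + 0.43 × (95 − 58) = 73.91 → 74%
L = 57 + 0.43 × (79 − 57) = 66.46 → 66%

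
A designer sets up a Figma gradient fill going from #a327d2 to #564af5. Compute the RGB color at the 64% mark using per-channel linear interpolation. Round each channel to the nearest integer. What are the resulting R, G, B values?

#a327d2 → (163, 39, 210); #564af5 → (86, 74, 245).
64% corresponds to t = 0.64.
R = 163 + 0.64 × (86 − 163) = 163 + 0.64 × -77 = 113.72 → 114
G = 39 + 0.64 × (74 − 39) = 39 + 0.64 × 35 = 61.4 → 61
B = 210 + 0.64 × (245 − 210) = 210 + 0.64 × 35 = 232.4 → 232
So the blended color is (114, 61, 232), about #723de8.

(114, 61, 232)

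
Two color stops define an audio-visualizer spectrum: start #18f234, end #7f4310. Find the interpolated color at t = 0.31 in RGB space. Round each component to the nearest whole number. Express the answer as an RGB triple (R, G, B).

(56, 188, 41)

#18f234 → (24, 242, 52); #7f4310 → (127, 67, 16).
R = 24 + 0.31 × (127 − 24) = 24 + 0.31 × 103 = 55.93 → 56
G = 242 + 0.31 × (67 − 242) = 242 + 0.31 × -175 = 187.75 → 188
B = 52 + 0.31 × (16 − 52) = 52 + 0.31 × -36 = 40.84 → 41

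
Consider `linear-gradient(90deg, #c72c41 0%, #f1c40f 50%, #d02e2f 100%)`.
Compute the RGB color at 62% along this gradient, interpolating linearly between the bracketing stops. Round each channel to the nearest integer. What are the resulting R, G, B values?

(233, 160, 23)

62% lies between the 50% and 100% stops, so the local fraction is t = (62 − 50)/(100 − 50) = 12/50 ≈ 0.24.
#f1c40f → (241, 196, 15); #d02e2f → (208, 46, 47).
R = 241 + 0.24 × (208 − 241) = 233.08 → 233
G = 196 + 0.24 × (46 − 196) = 160 → 160
B = 15 + 0.24 × (47 − 15) = 22.68 → 23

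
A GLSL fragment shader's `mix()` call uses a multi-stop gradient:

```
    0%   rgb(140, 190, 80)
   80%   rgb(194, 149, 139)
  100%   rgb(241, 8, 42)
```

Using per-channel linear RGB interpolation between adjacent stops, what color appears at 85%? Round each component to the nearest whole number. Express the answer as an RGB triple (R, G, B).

85% lies between the 80% and 100% stops, so the local fraction is t = (85 − 80)/(100 − 80) = 5/20 ≈ 0.25.
R = 194 + 0.25 × (241 − 194) = 205.75 → 206
G = 149 + 0.25 × (8 − 149) = 113.75 → 114
B = 139 + 0.25 × (42 − 139) = 114.75 → 115

(206, 114, 115)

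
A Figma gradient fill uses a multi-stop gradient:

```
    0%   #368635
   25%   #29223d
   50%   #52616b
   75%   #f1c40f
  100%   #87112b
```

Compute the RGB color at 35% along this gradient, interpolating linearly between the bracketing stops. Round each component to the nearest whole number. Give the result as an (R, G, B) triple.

(57, 59, 79)

35% lies between the 25% and 50% stops, so the local fraction is t = (35 − 25)/(50 − 25) = 10/25 ≈ 0.4.
#29223d → (41, 34, 61); #52616b → (82, 97, 107).
R = 41 + 0.4 × (82 − 41) = 57.4 → 57
G = 34 + 0.4 × (97 − 34) = 59.2 → 59
B = 61 + 0.4 × (107 − 61) = 79.4 → 79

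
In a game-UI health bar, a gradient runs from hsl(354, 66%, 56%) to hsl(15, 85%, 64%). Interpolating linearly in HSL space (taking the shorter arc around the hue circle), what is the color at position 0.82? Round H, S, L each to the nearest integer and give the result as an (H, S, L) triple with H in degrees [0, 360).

(11, 82, 63)

Hue: 15 − 354 = -339°, but |-339| > 180 so the shorter arc goes the other way: Δh = -339 + 360 = 21°.
H = 354 + 0.82 × (21) = 371.22 → 371 → 371 mod 360 = 11°
S = 66 + 0.82 × (85 − 66) = 81.58 → 82%
L = 56 + 0.82 × (64 − 56) = 62.56 → 63%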